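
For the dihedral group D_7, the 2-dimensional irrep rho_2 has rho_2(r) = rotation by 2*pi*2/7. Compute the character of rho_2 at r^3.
chi_{rho_2}(r^3) = 2*cos(2*pi*2*3/7) = 2*cos(2*pi/7)

Argument: rho_2(r^3) is rotation by angle 2*pi*2*3/7, whose trace is 2*cos(2*pi*2*3/7) = 2*cos(2*pi/7).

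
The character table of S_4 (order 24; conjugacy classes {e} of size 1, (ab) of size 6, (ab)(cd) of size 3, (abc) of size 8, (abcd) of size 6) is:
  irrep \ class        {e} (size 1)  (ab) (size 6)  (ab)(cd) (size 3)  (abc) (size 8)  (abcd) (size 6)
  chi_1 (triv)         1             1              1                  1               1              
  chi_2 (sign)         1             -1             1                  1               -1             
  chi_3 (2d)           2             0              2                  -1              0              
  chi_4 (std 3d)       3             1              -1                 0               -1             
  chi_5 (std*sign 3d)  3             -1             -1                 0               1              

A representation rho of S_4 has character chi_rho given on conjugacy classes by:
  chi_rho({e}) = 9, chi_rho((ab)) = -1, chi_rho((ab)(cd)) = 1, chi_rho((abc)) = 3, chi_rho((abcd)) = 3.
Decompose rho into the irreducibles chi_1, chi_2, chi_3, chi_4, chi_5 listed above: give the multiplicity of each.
Multiplicities: chi_1: 2, chi_2: 1, chi_3: 0, chi_4: 0, chi_5: 2.

Proof sketch: Use <chi_rho, chi> = (1/|G|) sum_C |C| * chi_rho(C) * conj(chi(C)) with |G| = 24 for each irreducible chi in the table:
  <chi_rho, chi_1> = (1/24)[1*(9)*conj(1) + 6*(-1)*conj(1) + 3*(1)*conj(1) + 8*(3)*conj(1) + 6*(3)*conj(1)]
      = (1/24)[(9) + (-6) + (3) + (24) + (18)] = 48/24 = 2
  <chi_rho, chi_2> = (1/24)[1*(9)*conj(1) + 6*(-1)*conj(-1) + 3*(1)*conj(1) + 8*(3)*conj(1) + 6*(3)*conj(-1)]
      = (1/24)[(9) + (6) + (3) + (24) + (-18)] = 24/24 = 1
  <chi_rho, chi_3> = (1/24)[1*(9)*conj(2) + 6*(-1)*conj(0) + 3*(1)*conj(2) + 8*(3)*conj(-1) + 6*(3)*conj(0)]
      = (1/24)[(18) + (0) + (6) + (-24) + (0)] = 0/24 = 0
  <chi_rho, chi_4> = (1/24)[1*(9)*conj(3) + 6*(-1)*conj(1) + 3*(1)*conj(-1) + 8*(3)*conj(0) + 6*(3)*conj(-1)]
      = (1/24)[(27) + (-6) + (-3) + (0) + (-18)] = 0/24 = 0
  <chi_rho, chi_5> = (1/24)[1*(9)*conj(3) + 6*(-1)*conj(-1) + 3*(1)*conj(-1) + 8*(3)*conj(0) + 6*(3)*conj(1)]
      = (1/24)[(27) + (6) + (-3) + (0) + (18)] = 48/24 = 2
Dimension check: dim(rho) = sum (mult * dim) = 2*1 + 1*1 + 0*2 + 0*3 + 2*3 = 9 = chi_rho(e) = 9.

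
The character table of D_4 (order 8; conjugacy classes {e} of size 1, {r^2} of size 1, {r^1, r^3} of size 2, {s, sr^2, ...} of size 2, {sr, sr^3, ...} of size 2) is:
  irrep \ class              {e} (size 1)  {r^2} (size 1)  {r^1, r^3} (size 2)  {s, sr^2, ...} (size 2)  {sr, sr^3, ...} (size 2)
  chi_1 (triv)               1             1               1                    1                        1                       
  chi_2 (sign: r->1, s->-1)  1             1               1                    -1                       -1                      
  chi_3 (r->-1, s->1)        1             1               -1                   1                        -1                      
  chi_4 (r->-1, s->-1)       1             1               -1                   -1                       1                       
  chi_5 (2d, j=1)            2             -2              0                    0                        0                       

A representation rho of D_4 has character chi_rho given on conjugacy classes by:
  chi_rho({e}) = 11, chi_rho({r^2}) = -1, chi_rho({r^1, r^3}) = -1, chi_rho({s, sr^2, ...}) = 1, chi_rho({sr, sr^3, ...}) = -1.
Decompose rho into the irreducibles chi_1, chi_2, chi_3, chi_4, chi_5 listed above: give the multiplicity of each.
Multiplicities: chi_1: 1, chi_2: 1, chi_3: 2, chi_4: 1, chi_5: 3.

Use <chi_rho, chi> = (1/|G|) sum_C |C| * chi_rho(C) * conj(chi(C)) with |G| = 8 for each irreducible chi in the table:
  <chi_rho, chi_1> = (1/8)[1*(11)*conj(1) + 1*(-1)*conj(1) + 2*(-1)*conj(1) + 2*(1)*conj(1) + 2*(-1)*conj(1)]
      = (1/8)[(11) + (-1) + (-2) + (2) + (-2)] = 8/8 = 1
  <chi_rho, chi_2> = (1/8)[1*(11)*conj(1) + 1*(-1)*conj(1) + 2*(-1)*conj(1) + 2*(1)*conj(-1) + 2*(-1)*conj(-1)]
      = (1/8)[(11) + (-1) + (-2) + (-2) + (2)] = 8/8 = 1
  <chi_rho, chi_3> = (1/8)[1*(11)*conj(1) + 1*(-1)*conj(1) + 2*(-1)*conj(-1) + 2*(1)*conj(1) + 2*(-1)*conj(-1)]
      = (1/8)[(11) + (-1) + (2) + (2) + (2)] = 16/8 = 2
  <chi_rho, chi_4> = (1/8)[1*(11)*conj(1) + 1*(-1)*conj(1) + 2*(-1)*conj(-1) + 2*(1)*conj(-1) + 2*(-1)*conj(1)]
      = (1/8)[(11) + (-1) + (2) + (-2) + (-2)] = 8/8 = 1
  <chi_rho, chi_5> = (1/8)[1*(11)*conj(2) + 1*(-1)*conj(-2) + 2*(-1)*conj(0) + 2*(1)*conj(0) + 2*(-1)*conj(0)]
      = (1/8)[(22) + (2) + (0) + (0) + (0)] = 24/8 = 3
Dimension check: dim(rho) = sum (mult * dim) = 1*1 + 1*1 + 2*1 + 1*1 + 3*2 = 11 = chi_rho(e) = 11.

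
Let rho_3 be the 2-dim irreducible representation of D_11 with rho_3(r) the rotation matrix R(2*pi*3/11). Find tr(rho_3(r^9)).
chi_{rho_3}(r^9) = 2*cos(2*pi*3*9/11) = -2*cos(pi/11)

Explanation: rho_3(r^9) is rotation by angle 2*pi*3*9/11, whose trace is 2*cos(2*pi*3*9/11) = -2*cos(pi/11).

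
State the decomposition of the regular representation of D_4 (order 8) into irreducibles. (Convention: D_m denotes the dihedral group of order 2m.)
Each irreducible V_i of dimension d_i appears with multiplicity d_i, i.e. rho_reg = (direct sum over all irreducibles V_i) d_i V_i. The irreducible dimensions for D_4 are 1, 1, 1, 1, 2: 4 irreducibles of dimension 1, each with multiplicity 1; 1 irreducible of dimension 2, with multiplicity 2. Total dimension 4*1*1 + 1*2*2 = 8 = |G|.

Argument: General theorem: in the regular representation of a finite group G, each irreducible appears with multiplicity equal to its dimension. Check: dim(rho_reg) = sum d_i^2 = 1 + 1 + 1 + 1 + 4 = 8 = |G|.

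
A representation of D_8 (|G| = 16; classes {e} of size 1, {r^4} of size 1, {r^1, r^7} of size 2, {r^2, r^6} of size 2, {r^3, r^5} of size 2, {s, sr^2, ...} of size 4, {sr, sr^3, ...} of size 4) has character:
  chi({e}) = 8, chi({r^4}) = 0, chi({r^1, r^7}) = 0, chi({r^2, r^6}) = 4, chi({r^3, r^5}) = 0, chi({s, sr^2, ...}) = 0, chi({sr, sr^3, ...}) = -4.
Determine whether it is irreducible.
Not irreducible (reducible): <chi, chi> = 10 > 1.

Explanation: <chi, chi> = (1/|G|) sum_C |C| * |chi(C)|^2 = (1/16)[1*|8|^2 + 1*|0|^2 + 2*|0|^2 + 2*|4|^2 + 2*|0|^2 + 4*|0|^2 + 4*|-4|^2]
  = (1/16)[(64) + (0) + (0) + (32) + (0) + (0) + (64)] = 160/16 = 10.
A character is irreducible iff <chi, chi> = 1, so this representation is reducible.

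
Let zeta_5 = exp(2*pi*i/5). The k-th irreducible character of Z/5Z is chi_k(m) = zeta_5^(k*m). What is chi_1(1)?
chi_1(1) = zeta_5^1 = exp(2*I*pi/5)

Justification: chi_1(1) = zeta_5^(1*1) = zeta_5^1. Since zeta_5^5 = 1, this equals zeta_5^1 = exp(2*pi*i*1/5) = exp(2*I*pi/5).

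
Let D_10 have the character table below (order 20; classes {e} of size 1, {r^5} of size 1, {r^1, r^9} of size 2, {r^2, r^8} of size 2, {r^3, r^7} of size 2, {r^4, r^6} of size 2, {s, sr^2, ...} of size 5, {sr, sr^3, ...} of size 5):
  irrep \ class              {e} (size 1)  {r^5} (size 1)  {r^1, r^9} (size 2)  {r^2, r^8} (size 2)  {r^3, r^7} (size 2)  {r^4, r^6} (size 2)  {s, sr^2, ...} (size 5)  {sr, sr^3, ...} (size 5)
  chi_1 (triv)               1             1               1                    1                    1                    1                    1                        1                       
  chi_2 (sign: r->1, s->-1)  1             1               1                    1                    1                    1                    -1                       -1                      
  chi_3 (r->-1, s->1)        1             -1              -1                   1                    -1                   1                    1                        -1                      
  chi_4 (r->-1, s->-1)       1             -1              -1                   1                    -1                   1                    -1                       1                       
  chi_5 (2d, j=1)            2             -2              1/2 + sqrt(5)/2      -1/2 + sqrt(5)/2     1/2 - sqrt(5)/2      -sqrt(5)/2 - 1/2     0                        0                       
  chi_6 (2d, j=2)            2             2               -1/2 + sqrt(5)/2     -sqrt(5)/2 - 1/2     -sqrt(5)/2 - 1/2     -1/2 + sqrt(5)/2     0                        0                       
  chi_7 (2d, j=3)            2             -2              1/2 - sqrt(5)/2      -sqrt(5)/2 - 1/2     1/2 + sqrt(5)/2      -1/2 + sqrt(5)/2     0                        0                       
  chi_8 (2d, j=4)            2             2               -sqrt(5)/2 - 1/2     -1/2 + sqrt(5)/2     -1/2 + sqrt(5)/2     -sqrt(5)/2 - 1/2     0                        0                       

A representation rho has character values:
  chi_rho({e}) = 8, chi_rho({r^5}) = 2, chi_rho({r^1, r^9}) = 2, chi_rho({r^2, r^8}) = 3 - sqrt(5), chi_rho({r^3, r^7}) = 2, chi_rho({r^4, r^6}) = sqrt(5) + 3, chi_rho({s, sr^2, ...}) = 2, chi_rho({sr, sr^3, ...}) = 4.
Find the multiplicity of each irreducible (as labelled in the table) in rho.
Multiplicities: chi_1: 3, chi_2: 0, chi_3: 0, chi_4: 1, chi_5: 0, chi_6: 1, chi_7: 1, chi_8: 0.

Proof sketch: Use <chi_rho, chi> = (1/|G|) sum_C |C| * chi_rho(C) * conj(chi(C)) with |G| = 20 for each irreducible chi in the table:
  <chi_rho, chi_1> = (1/20)[1*(8)*conj(1) + 1*(2)*conj(1) + 2*(2)*conj(1) + 2*(3 - sqrt(5))*conj(1) + 2*(2)*conj(1) + 2*(sqrt(5) + 3)*conj(1) + 5*(2)*conj(1) + 5*(4)*conj(1)]
      = (1/20)[(8) + (2) + (4) + (6 - 2*sqrt(5)) + (4) + (2*sqrt(5) + 6) + (10) + (20)] = 60/20 = 3
  <chi_rho, chi_2> = (1/20)[1*(8)*conj(1) + 1*(2)*conj(1) + 2*(2)*conj(1) + 2*(3 - sqrt(5))*conj(1) + 2*(2)*conj(1) + 2*(sqrt(5) + 3)*conj(1) + 5*(2)*conj(-1) + 5*(4)*conj(-1)]
      = (1/20)[(8) + (2) + (4) + (6 - 2*sqrt(5)) + (4) + (2*sqrt(5) + 6) + (-10) + (-20)] = 0/20 = 0
  <chi_rho, chi_3> = (1/20)[1*(8)*conj(1) + 1*(2)*conj(-1) + 2*(2)*conj(-1) + 2*(3 - sqrt(5))*conj(1) + 2*(2)*conj(-1) + 2*(sqrt(5) + 3)*conj(1) + 5*(2)*conj(1) + 5*(4)*conj(-1)]
      = (1/20)[(8) + (-2) + (-4) + (6 - 2*sqrt(5)) + (-4) + (2*sqrt(5) + 6) + (10) + (-20)] = 0/20 = 0
  <chi_rho, chi_4> = (1/20)[1*(8)*conj(1) + 1*(2)*conj(-1) + 2*(2)*conj(-1) + 2*(3 - sqrt(5))*conj(1) + 2*(2)*conj(-1) + 2*(sqrt(5) + 3)*conj(1) + 5*(2)*conj(-1) + 5*(4)*conj(1)]
      = (1/20)[(8) + (-2) + (-4) + (6 - 2*sqrt(5)) + (-4) + (2*sqrt(5) + 6) + (-10) + (20)] = 20/20 = 1
  <chi_rho, chi_5> = (1/20)[1*(8)*conj(2) + 1*(2)*conj(-2) + 2*(2)*conj(1/2 + sqrt(5)/2) + 2*(3 - sqrt(5))*conj(-1/2 + sqrt(5)/2) + 2*(2)*conj(1/2 - sqrt(5)/2) + 2*(sqrt(5) + 3)*conj(-sqrt(5)/2 - 1/2) + 5*(2)*conj(0) + 5*(4)*conj(0)]
      = (1/20)[(16) + (-4) + (2 + 2*sqrt(5)) + (-8 + 4*sqrt(5)) + (2 - 2*sqrt(5)) + (-4*sqrt(5) - 8) + (0) + (0)] = 0/20 = 0
  <chi_rho, chi_6> = (1/20)[1*(8)*conj(2) + 1*(2)*conj(2) + 2*(2)*conj(-1/2 + sqrt(5)/2) + 2*(3 - sqrt(5))*conj(-sqrt(5)/2 - 1/2) + 2*(2)*conj(-sqrt(5)/2 - 1/2) + 2*(sqrt(5) + 3)*conj(-1/2 + sqrt(5)/2) + 5*(2)*conj(0) + 5*(4)*conj(0)]
      = (1/20)[(16) + (4) + (-2 + 2*sqrt(5)) + (2 - 2*sqrt(5)) + (-2*sqrt(5) - 2) + (2 + 2*sqrt(5)) + (0) + (0)] = 20/20 = 1
  <chi_rho, chi_7> = (1/20)[1*(8)*conj(2) + 1*(2)*conj(-2) + 2*(2)*conj(1/2 - sqrt(5)/2) + 2*(3 - sqrt(5))*conj(-sqrt(5)/2 - 1/2) + 2*(2)*conj(1/2 + sqrt(5)/2) + 2*(sqrt(5) + 3)*conj(-1/2 + sqrt(5)/2) + 5*(2)*conj(0) + 5*(4)*conj(0)]
      = (1/20)[(16) + (-4) + (2 - 2*sqrt(5)) + (2 - 2*sqrt(5)) + (2 + 2*sqrt(5)) + (2 + 2*sqrt(5)) + (0) + (0)] = 20/20 = 1
  <chi_rho, chi_8> = (1/20)[1*(8)*conj(2) + 1*(2)*conj(2) + 2*(2)*conj(-sqrt(5)/2 - 1/2) + 2*(3 - sqrt(5))*conj(-1/2 + sqrt(5)/2) + 2*(2)*conj(-1/2 + sqrt(5)/2) + 2*(sqrt(5) + 3)*conj(-sqrt(5)/2 - 1/2) + 5*(2)*conj(0) + 5*(4)*conj(0)]
      = (1/20)[(16) + (4) + (-2*sqrt(5) - 2) + (-8 + 4*sqrt(5)) + (-2 + 2*sqrt(5)) + (-4*sqrt(5) - 8) + (0) + (0)] = 0/20 = 0
Dimension check: dim(rho) = sum (mult * dim) = 3*1 + 0*1 + 0*1 + 1*1 + 0*2 + 1*2 + 1*2 + 0*2 = 8 = chi_rho(e) = 8.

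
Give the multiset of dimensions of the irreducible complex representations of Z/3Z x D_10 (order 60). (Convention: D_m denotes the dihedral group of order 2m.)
Dimensions: 1, 1, 1, 1, 1, 1, 1, 1, 1, 1, 1, 1, 2, 2, 2, 2, 2, 2, 2, 2, 2, 2, 2, 2

Explanation: There are 24 irreducibles (= number of conjugacy classes). Their dimensions d_i satisfy sum d_i^2 = |G| = 60: 1 + 1 + 1 + 1 + 1 + 1 + 1 + 1 + 1 + 1 + 1 + 1 + 4 + 4 + 4 + 4 + 4 + 4 + 4 + 4 + 4 + 4 + 4 + 4 = 60. (For the product with Z/3Z: each of the 3 1-dim characters of Z/3Z tensors with each irrep of D_10, giving 3 copies of each D_10-dimension.)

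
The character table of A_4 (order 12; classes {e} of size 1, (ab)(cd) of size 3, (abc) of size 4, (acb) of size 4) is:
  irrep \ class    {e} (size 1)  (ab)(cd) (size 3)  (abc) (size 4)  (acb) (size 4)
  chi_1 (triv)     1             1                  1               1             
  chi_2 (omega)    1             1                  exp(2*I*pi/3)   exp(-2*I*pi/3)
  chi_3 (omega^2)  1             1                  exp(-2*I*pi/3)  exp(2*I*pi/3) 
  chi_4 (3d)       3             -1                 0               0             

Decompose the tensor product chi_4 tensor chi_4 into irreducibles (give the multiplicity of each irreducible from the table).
chi_4 tensor chi_4 = chi_1 + chi_2 + chi_3 + 2*chi_4 (all other irreducibles have multiplicity 0).

Argument: The character of a tensor product is the pointwise product (chi_4 * chi_4)(C) = chi_4(C) * chi_4(C):
  {e}: (3)*(3), (ab)(cd): (-1)*(-1), (abc): (0)*(0), (acb): (0)*(0)
so (chi_4 * chi_4) takes values
  {e} -> 9, (ab)(cd) -> 1, (abc) -> 0, (acb) -> 0.
Now take the inner product of this character with each irreducible chi from the table, <chi_4*chi_4, chi> = (1/12) sum_C |C| (chi_4*chi_4)(C) conj(chi(C)):
  <chi_4*chi_4, chi_1> = (1/12)[1*(9)*conj(1) + 3*(1)*conj(1) + 4*(0)*conj(1) + 4*(0)*conj(1)]
      = (1/12)[(9) + (3) + (0) + (0)] = 12/12 = 1
  <chi_4*chi_4, chi_2> = (1/12)[1*(9)*conj(1) + 3*(1)*conj(1) + 4*(0)*conj(exp(2*I*pi/3)) + 4*(0)*conj(exp(-2*I*pi/3))]
      = (1/12)[(9) + (3) + (0) + (0)] = 12/12 = 1
  <chi_4*chi_4, chi_3> = (1/12)[1*(9)*conj(1) + 3*(1)*conj(1) + 4*(0)*conj(exp(-2*I*pi/3)) + 4*(0)*conj(exp(2*I*pi/3))]
      = (1/12)[(9) + (3) + (0) + (0)] = 12/12 = 1
  <chi_4*chi_4, chi_4> = (1/12)[1*(9)*conj(3) + 3*(1)*conj(-1) + 4*(0)*conj(0) + 4*(0)*conj(0)]
      = (1/12)[(27) + (-3) + (0) + (0)] = 24/12 = 2
(Exp terms are combined using exp(i*s)*conj(exp(i*t)) = exp(i*(s-t)), and sums of them are collapsed using the identity that for every m > 1 the m distinct m-th roots of unity sum to 0, e.g. 1 + exp(2*I*pi/3) + exp(-2*I*pi/3) = 0.)
Hence the multiplicities are chi_1: 1, chi_2: 1, chi_3: 1, chi_4: 2. Dimension check: dim(chi_4)*dim(chi_4) = 3*3 = 9 and sum (mult * dim) = 1*1 + 1*1 + 1*1 + 2*3 = 9.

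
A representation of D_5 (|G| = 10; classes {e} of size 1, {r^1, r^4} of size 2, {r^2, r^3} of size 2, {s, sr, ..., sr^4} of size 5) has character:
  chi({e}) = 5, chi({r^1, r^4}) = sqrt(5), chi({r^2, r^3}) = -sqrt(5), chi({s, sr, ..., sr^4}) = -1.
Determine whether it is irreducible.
Not irreducible (reducible): <chi, chi> = 5 > 1.

Details: <chi, chi> = (1/|G|) sum_C |C| * |chi(C)|^2 = (1/10)[1*|5|^2 + 2*|sqrt(5)|^2 + 2*|-sqrt(5)|^2 + 5*|-1|^2]
  = (1/10)[(25) + (10) + (10) + (5)] = 50/10 = 5.
A character is irreducible iff <chi, chi> = 1, so this representation is reducible.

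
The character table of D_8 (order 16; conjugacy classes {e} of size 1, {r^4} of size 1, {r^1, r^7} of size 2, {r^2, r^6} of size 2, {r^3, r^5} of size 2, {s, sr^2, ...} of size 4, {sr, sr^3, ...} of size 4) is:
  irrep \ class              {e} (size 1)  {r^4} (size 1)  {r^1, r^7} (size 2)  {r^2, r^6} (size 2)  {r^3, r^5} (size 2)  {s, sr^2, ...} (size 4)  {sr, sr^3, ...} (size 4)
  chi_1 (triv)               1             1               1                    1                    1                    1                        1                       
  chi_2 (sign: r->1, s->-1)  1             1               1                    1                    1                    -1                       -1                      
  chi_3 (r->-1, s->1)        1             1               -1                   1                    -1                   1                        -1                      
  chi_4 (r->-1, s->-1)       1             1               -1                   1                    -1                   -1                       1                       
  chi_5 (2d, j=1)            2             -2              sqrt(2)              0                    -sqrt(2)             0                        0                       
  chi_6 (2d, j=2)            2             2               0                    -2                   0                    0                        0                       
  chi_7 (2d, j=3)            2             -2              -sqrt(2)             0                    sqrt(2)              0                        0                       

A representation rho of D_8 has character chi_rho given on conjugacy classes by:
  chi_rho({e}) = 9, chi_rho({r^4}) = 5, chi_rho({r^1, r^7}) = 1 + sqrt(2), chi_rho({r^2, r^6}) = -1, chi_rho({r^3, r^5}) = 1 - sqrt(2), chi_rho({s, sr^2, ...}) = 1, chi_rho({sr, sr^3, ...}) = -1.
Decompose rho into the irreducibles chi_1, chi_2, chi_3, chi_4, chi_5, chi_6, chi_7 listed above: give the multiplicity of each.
Multiplicities: chi_1: 1, chi_2: 1, chi_3: 1, chi_4: 0, chi_5: 1, chi_6: 2, chi_7: 0.

Derivation: Use <chi_rho, chi> = (1/|G|) sum_C |C| * chi_rho(C) * conj(chi(C)) with |G| = 16 for each irreducible chi in the table:
  <chi_rho, chi_1> = (1/16)[1*(9)*conj(1) + 1*(5)*conj(1) + 2*(1 + sqrt(2))*conj(1) + 2*(-1)*conj(1) + 2*(1 - sqrt(2))*conj(1) + 4*(1)*conj(1) + 4*(-1)*conj(1)]
      = (1/16)[(9) + (5) + (2 + 2*sqrt(2)) + (-2) + (2 - 2*sqrt(2)) + (4) + (-4)] = 16/16 = 1
  <chi_rho, chi_2> = (1/16)[1*(9)*conj(1) + 1*(5)*conj(1) + 2*(1 + sqrt(2))*conj(1) + 2*(-1)*conj(1) + 2*(1 - sqrt(2))*conj(1) + 4*(1)*conj(-1) + 4*(-1)*conj(-1)]
      = (1/16)[(9) + (5) + (2 + 2*sqrt(2)) + (-2) + (2 - 2*sqrt(2)) + (-4) + (4)] = 16/16 = 1
  <chi_rho, chi_3> = (1/16)[1*(9)*conj(1) + 1*(5)*conj(1) + 2*(1 + sqrt(2))*conj(-1) + 2*(-1)*conj(1) + 2*(1 - sqrt(2))*conj(-1) + 4*(1)*conj(1) + 4*(-1)*conj(-1)]
      = (1/16)[(9) + (5) + (-2*sqrt(2) - 2) + (-2) + (-2 + 2*sqrt(2)) + (4) + (4)] = 16/16 = 1
  <chi_rho, chi_4> = (1/16)[1*(9)*conj(1) + 1*(5)*conj(1) + 2*(1 + sqrt(2))*conj(-1) + 2*(-1)*conj(1) + 2*(1 - sqrt(2))*conj(-1) + 4*(1)*conj(-1) + 4*(-1)*conj(1)]
      = (1/16)[(9) + (5) + (-2*sqrt(2) - 2) + (-2) + (-2 + 2*sqrt(2)) + (-4) + (-4)] = 0/16 = 0
  <chi_rho, chi_5> = (1/16)[1*(9)*conj(2) + 1*(5)*conj(-2) + 2*(1 + sqrt(2))*conj(sqrt(2)) + 2*(-1)*conj(0) + 2*(1 - sqrt(2))*conj(-sqrt(2)) + 4*(1)*conj(0) + 4*(-1)*conj(0)]
      = (1/16)[(18) + (-10) + (2*sqrt(2) + 4) + (0) + (4 - 2*sqrt(2)) + (0) + (0)] = 16/16 = 1
  <chi_rho, chi_6> = (1/16)[1*(9)*conj(2) + 1*(5)*conj(2) + 2*(1 + sqrt(2))*conj(0) + 2*(-1)*conj(-2) + 2*(1 - sqrt(2))*conj(0) + 4*(1)*conj(0) + 4*(-1)*conj(0)]
      = (1/16)[(18) + (10) + (0) + (4) + (0) + (0) + (0)] = 32/16 = 2
  <chi_rho, chi_7> = (1/16)[1*(9)*conj(2) + 1*(5)*conj(-2) + 2*(1 + sqrt(2))*conj(-sqrt(2)) + 2*(-1)*conj(0) + 2*(1 - sqrt(2))*conj(sqrt(2)) + 4*(1)*conj(0) + 4*(-1)*conj(0)]
      = (1/16)[(18) + (-10) + (-4 - 2*sqrt(2)) + (0) + (-4 + 2*sqrt(2)) + (0) + (0)] = 0/16 = 0
Dimension check: dim(rho) = sum (mult * dim) = 1*1 + 1*1 + 1*1 + 0*1 + 1*2 + 2*2 + 0*2 = 9 = chi_rho(e) = 9.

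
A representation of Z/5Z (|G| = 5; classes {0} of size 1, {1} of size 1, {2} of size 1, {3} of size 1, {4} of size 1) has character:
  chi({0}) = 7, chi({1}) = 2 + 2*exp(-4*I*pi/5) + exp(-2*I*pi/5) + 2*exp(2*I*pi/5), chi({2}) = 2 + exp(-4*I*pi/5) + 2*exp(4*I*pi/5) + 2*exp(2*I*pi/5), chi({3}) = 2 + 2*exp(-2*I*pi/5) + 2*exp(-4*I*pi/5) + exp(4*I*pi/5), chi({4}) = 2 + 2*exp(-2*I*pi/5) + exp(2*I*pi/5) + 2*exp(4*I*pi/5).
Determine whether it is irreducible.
Not irreducible (reducible): <chi, chi> = 13 > 1.

Proof sketch: <chi, chi> = (1/|G|) sum_C |C| * |chi(C)|^2 = (1/5)[1*|7|^2 + 1*|2 + 2*exp(-4*I*pi/5) + exp(-2*I*pi/5) + 2*exp(2*I*pi/5)|^2 + 1*|2 + exp(-4*I*pi/5) + 2*exp(4*I*pi/5) + 2*exp(2*I*pi/5)|^2 + 1*|2 + 2*exp(-2*I*pi/5) + 2*exp(-4*I*pi/5) + exp(4*I*pi/5)|^2 + 1*|2 + 2*exp(-2*I*pi/5) + exp(2*I*pi/5) + 2*exp(4*I*pi/5)|^2]
  = (1/5)[(49) + (13 + 8*exp(-2*I*pi/5) + 10*exp(-4*I*pi/5) + 10*exp(4*I*pi/5) + 8*exp(2*I*pi/5)) + (13 + 10*exp(-2*I*pi/5) + 8*exp(-4*I*pi/5) + 8*exp(4*I*pi/5) + 10*exp(2*I*pi/5)) + (13 + 10*exp(-2*I*pi/5) + 8*exp(-4*I*pi/5) + 8*exp(4*I*pi/5) + 10*exp(2*I*pi/5)) + (13 + 8*exp(-2*I*pi/5) + 10*exp(-4*I*pi/5) + 10*exp(4*I*pi/5) + 8*exp(2*I*pi/5))] = 65/5 = 13.
(Exp terms are combined using exp(i*s)*conj(exp(i*t)) = exp(i*(s-t)), and sums of them are collapsed using the identity that for every m > 1 the m distinct m-th roots of unity sum to 0, e.g. 1 + exp(2*I*pi/3) + exp(-2*I*pi/3) = 0.)
A character is irreducible iff <chi, chi> = 1, so this representation is reducible.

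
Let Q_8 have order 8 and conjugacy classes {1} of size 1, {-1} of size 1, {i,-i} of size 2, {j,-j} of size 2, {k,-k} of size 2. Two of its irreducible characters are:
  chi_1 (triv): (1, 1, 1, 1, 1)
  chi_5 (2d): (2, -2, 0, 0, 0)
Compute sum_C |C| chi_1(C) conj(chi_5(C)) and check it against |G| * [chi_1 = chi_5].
Sum = 0; so <chi_1, chi_5> = 0 (distinct irreducibles are orthogonal).

Justification: Compute term by term over conjugacy classes (|C| * chi_1(C) * conj(chi_5(C))):
  1*(1)*conj(2) + 1*(1)*conj(-2) + 2*(1)*conj(0) + 2*(1)*conj(0) + 2*(1)*conj(0)
  = (2) + (-2) + (0) + (0) + (0)
  = 0.
Dividing by |G| = 8 gives 0/8 = 0, matching the row-orthogonality relation <chi_1, chi_5> = [chi_1 = chi_5].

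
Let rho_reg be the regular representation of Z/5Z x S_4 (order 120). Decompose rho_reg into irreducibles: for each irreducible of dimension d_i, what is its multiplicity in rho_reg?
Each irreducible V_i of dimension d_i appears with multiplicity d_i, i.e. rho_reg = (direct sum over all irreducibles V_i) d_i V_i. The irreducible dimensions for Z/5Z x S_4 are 1, 1, 1, 1, 1, 1, 1, 1, 1, 1, 2, 2, 2, 2, 2, 3, 3, 3, 3, 3, 3, 3, 3, 3, 3: 10 irreducibles of dimension 1, each with multiplicity 1; 5 irreducibles of dimension 2, each with multiplicity 2; 10 irreducibles of dimension 3, each with multiplicity 3. Total dimension 10*1*1 + 5*2*2 + 10*3*3 = 120 = |G|.

Why: General theorem: in the regular representation of a finite group G, each irreducible appears with multiplicity equal to its dimension. Check: dim(rho_reg) = sum d_i^2 = 1 + 1 + 1 + 1 + 1 + 1 + 1 + 1 + 1 + 1 + 4 + 4 + 4 + 4 + 4 + 9 + 9 + 9 + 9 + 9 + 9 + 9 + 9 + 9 + 9 = 120 = |G|.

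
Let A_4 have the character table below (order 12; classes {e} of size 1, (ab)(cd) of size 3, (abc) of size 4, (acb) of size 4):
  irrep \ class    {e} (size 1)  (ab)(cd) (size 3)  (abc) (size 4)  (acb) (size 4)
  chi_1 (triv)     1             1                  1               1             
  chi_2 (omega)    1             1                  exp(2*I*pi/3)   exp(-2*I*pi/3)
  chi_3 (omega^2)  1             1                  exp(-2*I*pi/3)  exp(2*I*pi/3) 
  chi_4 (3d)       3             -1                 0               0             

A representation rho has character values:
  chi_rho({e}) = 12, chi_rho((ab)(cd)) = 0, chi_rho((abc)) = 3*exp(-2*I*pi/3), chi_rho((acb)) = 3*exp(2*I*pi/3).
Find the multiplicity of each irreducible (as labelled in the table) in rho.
Multiplicities: chi_1: 0, chi_2: 0, chi_3: 3, chi_4: 3.

Reasoning: Use <chi_rho, chi> = (1/|G|) sum_C |C| * chi_rho(C) * conj(chi(C)) with |G| = 12 for each irreducible chi in the table:
  <chi_rho, chi_1> = (1/12)[1*(12)*conj(1) + 3*(0)*conj(1) + 4*(3*exp(-2*I*pi/3))*conj(1) + 4*(3*exp(2*I*pi/3))*conj(1)]
      = (1/12)[(12) + (0) + (12*exp(-2*I*pi/3)) + (12*exp(2*I*pi/3))] = 0/12 = 0
  <chi_rho, chi_2> = (1/12)[1*(12)*conj(1) + 3*(0)*conj(1) + 4*(3*exp(-2*I*pi/3))*conj(exp(2*I*pi/3)) + 4*(3*exp(2*I*pi/3))*conj(exp(-2*I*pi/3))]
      = (1/12)[(12) + (0) + (12*exp(2*I*pi/3)) + (12*exp(-2*I*pi/3))] = 0/12 = 0
  <chi_rho, chi_3> = (1/12)[1*(12)*conj(1) + 3*(0)*conj(1) + 4*(3*exp(-2*I*pi/3))*conj(exp(-2*I*pi/3)) + 4*(3*exp(2*I*pi/3))*conj(exp(2*I*pi/3))]
      = (1/12)[(12) + (0) + (12) + (12)] = 36/12 = 3
  <chi_rho, chi_4> = (1/12)[1*(12)*conj(3) + 3*(0)*conj(-1) + 4*(3*exp(-2*I*pi/3))*conj(0) + 4*(3*exp(2*I*pi/3))*conj(0)]
      = (1/12)[(36) + (0) + (0) + (0)] = 36/12 = 3
(Exp terms are combined using exp(i*s)*conj(exp(i*t)) = exp(i*(s-t)), and sums of them are collapsed using the identity that for every m > 1 the m distinct m-th roots of unity sum to 0, e.g. 1 + exp(2*I*pi/3) + exp(-2*I*pi/3) = 0.)
Dimension check: dim(rho) = sum (mult * dim) = 0*1 + 0*1 + 3*1 + 3*3 = 12 = chi_rho(e) = 12.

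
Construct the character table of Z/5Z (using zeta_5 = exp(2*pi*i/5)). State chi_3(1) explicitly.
Character table of Z/5Z (irreps indexed chi_0,...,chi_4 with chi_k(m) = zeta_5^(k*m), zeta_5 = exp(2*pi*i/5)):
  irrep \ class  {0} (size 1)  {1} (size 1)    {2} (size 1)    {3} (size 1)    {4} (size 1)  
  chi_0          1             1               1               1               1             
  chi_1          1             exp(2*I*pi/5)   exp(4*I*pi/5)   exp(-4*I*pi/5)  exp(-2*I*pi/5)
  chi_2          1             exp(4*I*pi/5)   exp(-2*I*pi/5)  exp(2*I*pi/5)   exp(-4*I*pi/5)
  chi_3          1             exp(-4*I*pi/5)  exp(2*I*pi/5)   exp(-2*I*pi/5)  exp(4*I*pi/5) 
  chi_4          1             exp(-2*I*pi/5)  exp(-4*I*pi/5)  exp(4*I*pi/5)   exp(2*I*pi/5) 

Spot check: chi_3(1) = zeta_5^(3*1) = zeta_5^3 = exp(-4*I*pi/5).

Details: Z/5Z is abelian, so all 5 irreducible complex representations are 1-dimensional. They are given by chi_k(m) = zeta_5^(k*m) for k = 0,...,4. Row orthogonality: sum_m chi_k(m) conj(chi_l(m)) = 5 * [k = l].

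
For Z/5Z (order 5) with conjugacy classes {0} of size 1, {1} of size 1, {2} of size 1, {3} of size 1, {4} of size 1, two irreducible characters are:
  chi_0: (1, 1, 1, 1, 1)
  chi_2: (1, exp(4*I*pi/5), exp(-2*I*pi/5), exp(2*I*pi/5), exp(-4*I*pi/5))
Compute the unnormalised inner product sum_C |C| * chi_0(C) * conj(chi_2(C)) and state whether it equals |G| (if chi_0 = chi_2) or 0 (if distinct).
Sum = 0; so <chi_0, chi_2> = 0 (distinct irreducibles are orthogonal).

Derivation: Compute term by term over conjugacy classes (|C| * chi_0(C) * conj(chi_2(C))):
  1*(1)*conj(1) + 1*(1)*conj(exp(4*I*pi/5)) + 1*(1)*conj(exp(-2*I*pi/5)) + 1*(1)*conj(exp(2*I*pi/5)) + 1*(1)*conj(exp(-4*I*pi/5))
  = (1) + (exp(-4*I*pi/5)) + (exp(2*I*pi/5)) + (exp(-2*I*pi/5)) + (exp(4*I*pi/5))
  = 0.
(Exp terms are combined using exp(i*s)*conj(exp(i*t)) = exp(i*(s-t)), and sums of them are collapsed using the identity that for every m > 1 the m distinct m-th roots of unity sum to 0, e.g. 1 + exp(2*I*pi/3) + exp(-2*I*pi/3) = 0.)
Dividing by |G| = 5 gives 0/5 = 0, matching the row-orthogonality relation <chi_0, chi_2> = [chi_0 = chi_2].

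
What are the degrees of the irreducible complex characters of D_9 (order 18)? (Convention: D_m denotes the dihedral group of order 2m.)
Dimensions: 1, 1, 2, 2, 2, 2

There are 6 irreducibles (= number of conjugacy classes). Their dimensions d_i satisfy sum d_i^2 = |G| = 18: 1 + 1 + 4 + 4 + 4 + 4 = 18.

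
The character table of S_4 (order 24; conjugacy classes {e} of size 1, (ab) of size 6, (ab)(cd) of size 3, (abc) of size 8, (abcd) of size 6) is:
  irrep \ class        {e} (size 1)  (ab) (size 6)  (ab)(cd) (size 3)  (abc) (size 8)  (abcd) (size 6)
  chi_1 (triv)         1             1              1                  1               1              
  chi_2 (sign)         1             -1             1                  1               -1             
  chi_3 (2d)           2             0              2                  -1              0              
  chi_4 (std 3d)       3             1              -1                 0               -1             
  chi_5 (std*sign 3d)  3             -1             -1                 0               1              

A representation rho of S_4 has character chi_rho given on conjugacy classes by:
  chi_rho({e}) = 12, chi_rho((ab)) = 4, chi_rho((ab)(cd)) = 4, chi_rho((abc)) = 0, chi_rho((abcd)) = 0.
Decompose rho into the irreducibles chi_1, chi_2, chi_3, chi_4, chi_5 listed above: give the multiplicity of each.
Multiplicities: chi_1: 2, chi_2: 0, chi_3: 2, chi_4: 2, chi_5: 0.

Argument: Use <chi_rho, chi> = (1/|G|) sum_C |C| * chi_rho(C) * conj(chi(C)) with |G| = 24 for each irreducible chi in the table:
  <chi_rho, chi_1> = (1/24)[1*(12)*conj(1) + 6*(4)*conj(1) + 3*(4)*conj(1) + 8*(0)*conj(1) + 6*(0)*conj(1)]
      = (1/24)[(12) + (24) + (12) + (0) + (0)] = 48/24 = 2
  <chi_rho, chi_2> = (1/24)[1*(12)*conj(1) + 6*(4)*conj(-1) + 3*(4)*conj(1) + 8*(0)*conj(1) + 6*(0)*conj(-1)]
      = (1/24)[(12) + (-24) + (12) + (0) + (0)] = 0/24 = 0
  <chi_rho, chi_3> = (1/24)[1*(12)*conj(2) + 6*(4)*conj(0) + 3*(4)*conj(2) + 8*(0)*conj(-1) + 6*(0)*conj(0)]
      = (1/24)[(24) + (0) + (24) + (0) + (0)] = 48/24 = 2
  <chi_rho, chi_4> = (1/24)[1*(12)*conj(3) + 6*(4)*conj(1) + 3*(4)*conj(-1) + 8*(0)*conj(0) + 6*(0)*conj(-1)]
      = (1/24)[(36) + (24) + (-12) + (0) + (0)] = 48/24 = 2
  <chi_rho, chi_5> = (1/24)[1*(12)*conj(3) + 6*(4)*conj(-1) + 3*(4)*conj(-1) + 8*(0)*conj(0) + 6*(0)*conj(1)]
      = (1/24)[(36) + (-24) + (-12) + (0) + (0)] = 0/24 = 0
Dimension check: dim(rho) = sum (mult * dim) = 2*1 + 0*1 + 2*2 + 2*3 + 0*3 = 12 = chi_rho(e) = 12.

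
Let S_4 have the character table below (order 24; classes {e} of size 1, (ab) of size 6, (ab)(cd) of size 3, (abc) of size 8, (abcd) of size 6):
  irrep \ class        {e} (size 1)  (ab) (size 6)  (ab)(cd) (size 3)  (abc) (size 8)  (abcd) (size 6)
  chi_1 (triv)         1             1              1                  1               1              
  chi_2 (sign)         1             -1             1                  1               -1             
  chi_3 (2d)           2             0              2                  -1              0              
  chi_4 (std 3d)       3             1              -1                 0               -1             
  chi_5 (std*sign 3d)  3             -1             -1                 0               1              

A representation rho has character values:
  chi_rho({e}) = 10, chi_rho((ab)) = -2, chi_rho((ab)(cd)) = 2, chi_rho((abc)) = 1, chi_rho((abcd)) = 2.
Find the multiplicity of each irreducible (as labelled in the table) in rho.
Multiplicities: chi_1: 1, chi_2: 1, chi_3: 1, chi_4: 0, chi_5: 2.

Details: Use <chi_rho, chi> = (1/|G|) sum_C |C| * chi_rho(C) * conj(chi(C)) with |G| = 24 for each irreducible chi in the table:
  <chi_rho, chi_1> = (1/24)[1*(10)*conj(1) + 6*(-2)*conj(1) + 3*(2)*conj(1) + 8*(1)*conj(1) + 6*(2)*conj(1)]
      = (1/24)[(10) + (-12) + (6) + (8) + (12)] = 24/24 = 1
  <chi_rho, chi_2> = (1/24)[1*(10)*conj(1) + 6*(-2)*conj(-1) + 3*(2)*conj(1) + 8*(1)*conj(1) + 6*(2)*conj(-1)]
      = (1/24)[(10) + (12) + (6) + (8) + (-12)] = 24/24 = 1
  <chi_rho, chi_3> = (1/24)[1*(10)*conj(2) + 6*(-2)*conj(0) + 3*(2)*conj(2) + 8*(1)*conj(-1) + 6*(2)*conj(0)]
      = (1/24)[(20) + (0) + (12) + (-8) + (0)] = 24/24 = 1
  <chi_rho, chi_4> = (1/24)[1*(10)*conj(3) + 6*(-2)*conj(1) + 3*(2)*conj(-1) + 8*(1)*conj(0) + 6*(2)*conj(-1)]
      = (1/24)[(30) + (-12) + (-6) + (0) + (-12)] = 0/24 = 0
  <chi_rho, chi_5> = (1/24)[1*(10)*conj(3) + 6*(-2)*conj(-1) + 3*(2)*conj(-1) + 8*(1)*conj(0) + 6*(2)*conj(1)]
      = (1/24)[(30) + (12) + (-6) + (0) + (12)] = 48/24 = 2
Dimension check: dim(rho) = sum (mult * dim) = 1*1 + 1*1 + 1*2 + 0*3 + 2*3 = 10 = chi_rho(e) = 10.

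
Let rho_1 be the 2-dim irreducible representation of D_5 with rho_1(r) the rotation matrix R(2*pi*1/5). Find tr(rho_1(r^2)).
chi_{rho_1}(r^2) = 2*cos(2*pi*1*2/5) = -sqrt(5)/2 - 1/2

Justification: rho_1(r^2) is rotation by angle 2*pi*1*2/5, whose trace is 2*cos(2*pi*1*2/5) = -sqrt(5)/2 - 1/2.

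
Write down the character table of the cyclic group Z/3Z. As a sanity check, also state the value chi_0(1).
Character table of Z/3Z (irreps indexed chi_0,...,chi_2 with chi_k(m) = zeta_3^(k*m), zeta_3 = exp(2*pi*i/3)):
  irrep \ class  {0} (size 1)  {1} (size 1)    {2} (size 1)  
  chi_0          1             1               1             
  chi_1          1             exp(2*I*pi/3)   exp(-2*I*pi/3)
  chi_2          1             exp(-2*I*pi/3)  exp(2*I*pi/3) 

Spot check: chi_0(1) = zeta_3^(0*1) = zeta_3^0 = 1.

Why: Z/3Z is abelian, so all 3 irreducible complex representations are 1-dimensional. They are given by chi_k(m) = zeta_3^(k*m) for k = 0,...,2. Row orthogonality: sum_m chi_k(m) conj(chi_l(m)) = 3 * [k = l].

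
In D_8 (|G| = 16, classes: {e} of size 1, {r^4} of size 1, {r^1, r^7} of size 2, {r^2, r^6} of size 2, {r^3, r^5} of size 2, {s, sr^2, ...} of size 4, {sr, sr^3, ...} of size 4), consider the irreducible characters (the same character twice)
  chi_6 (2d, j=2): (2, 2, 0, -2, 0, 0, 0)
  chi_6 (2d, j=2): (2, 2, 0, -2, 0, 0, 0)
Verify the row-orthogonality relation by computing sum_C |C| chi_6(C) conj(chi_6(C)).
Sum = 16 = |G| = 16; so <chi_6, chi_6> = 1 (norm-1 confirms irreducibility).

Solution. Compute term by term over conjugacy classes (|C| * chi_6(C) * conj(chi_6(C))):
  1*(2)*conj(2) + 1*(2)*conj(2) + 2*(0)*conj(0) + 2*(-2)*conj(-2) + 2*(0)*conj(0) + 4*(0)*conj(0) + 4*(0)*conj(0)
  = (4) + (4) + (0) + (8) + (0) + (0) + (0)
  = 16.
Dividing by |G| = 16 gives 16/16 = 1, matching the row-orthogonality relation <chi_6, chi_6> = [chi_6 = chi_6].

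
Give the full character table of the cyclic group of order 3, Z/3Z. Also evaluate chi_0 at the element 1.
Character table of Z/3Z (irreps indexed chi_0,...,chi_2 with chi_k(m) = zeta_3^(k*m), zeta_3 = exp(2*pi*i/3)):
  irrep \ class  {0} (size 1)  {1} (size 1)    {2} (size 1)  
  chi_0          1             1               1             
  chi_1          1             exp(2*I*pi/3)   exp(-2*I*pi/3)
  chi_2          1             exp(-2*I*pi/3)  exp(2*I*pi/3) 

Spot check: chi_0(1) = zeta_3^(0*1) = zeta_3^0 = 1.

Why: Z/3Z is abelian, so all 3 irreducible complex representations are 1-dimensional. They are given by chi_k(m) = zeta_3^(k*m) for k = 0,...,2. Row orthogonality: sum_m chi_k(m) conj(chi_l(m)) = 3 * [k = l].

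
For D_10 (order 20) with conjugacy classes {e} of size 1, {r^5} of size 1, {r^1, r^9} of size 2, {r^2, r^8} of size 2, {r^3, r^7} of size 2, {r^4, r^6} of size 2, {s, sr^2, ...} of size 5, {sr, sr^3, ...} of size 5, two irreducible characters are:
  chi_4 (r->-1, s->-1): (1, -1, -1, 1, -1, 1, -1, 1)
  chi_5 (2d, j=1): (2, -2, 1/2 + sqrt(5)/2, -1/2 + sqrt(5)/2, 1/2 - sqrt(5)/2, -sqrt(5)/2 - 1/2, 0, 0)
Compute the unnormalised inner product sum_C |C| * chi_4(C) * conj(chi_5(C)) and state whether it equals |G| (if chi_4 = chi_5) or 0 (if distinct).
Sum = 0; so <chi_4, chi_5> = 0 (distinct irreducibles are orthogonal).

Solution. Compute term by term over conjugacy classes (|C| * chi_4(C) * conj(chi_5(C))):
  1*(1)*conj(2) + 1*(-1)*conj(-2) + 2*(-1)*conj(1/2 + sqrt(5)/2) + 2*(1)*conj(-1/2 + sqrt(5)/2) + 2*(-1)*conj(1/2 - sqrt(5)/2) + 2*(1)*conj(-sqrt(5)/2 - 1/2) + 5*(-1)*conj(0) + 5*(1)*conj(0)
  = (2) + (2) + (-sqrt(5) - 1) + (-1 + sqrt(5)) + (-1 + sqrt(5)) + (-sqrt(5) - 1) + (0) + (0)
  = 0.
Dividing by |G| = 20 gives 0/20 = 0, matching the row-orthogonality relation <chi_4, chi_5> = [chi_4 = chi_5].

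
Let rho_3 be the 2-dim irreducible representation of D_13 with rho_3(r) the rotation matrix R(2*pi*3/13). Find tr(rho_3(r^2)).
chi_{rho_3}(r^2) = 2*cos(2*pi*3*2/13) = -2*cos(pi/13)

Derivation: rho_3(r^2) is rotation by angle 2*pi*3*2/13, whose trace is 2*cos(2*pi*3*2/13) = -2*cos(pi/13).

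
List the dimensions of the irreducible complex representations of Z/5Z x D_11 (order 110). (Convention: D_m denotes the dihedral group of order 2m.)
Dimensions: 1, 1, 1, 1, 1, 1, 1, 1, 1, 1, 2, 2, 2, 2, 2, 2, 2, 2, 2, 2, 2, 2, 2, 2, 2, 2, 2, 2, 2, 2, 2, 2, 2, 2, 2

Details: There are 35 irreducibles (= number of conjugacy classes). Their dimensions d_i satisfy sum d_i^2 = |G| = 110: 1 + 1 + 1 + 1 + 1 + 1 + 1 + 1 + 1 + 1 + 4 + 4 + 4 + 4 + 4 + 4 + 4 + 4 + 4 + 4 + 4 + 4 + 4 + 4 + 4 + 4 + 4 + 4 + 4 + 4 + 4 + 4 + 4 + 4 + 4 = 110. (For the product with Z/5Z: each of the 5 1-dim characters of Z/5Z tensors with each irrep of D_11, giving 5 copies of each D_11-dimension.)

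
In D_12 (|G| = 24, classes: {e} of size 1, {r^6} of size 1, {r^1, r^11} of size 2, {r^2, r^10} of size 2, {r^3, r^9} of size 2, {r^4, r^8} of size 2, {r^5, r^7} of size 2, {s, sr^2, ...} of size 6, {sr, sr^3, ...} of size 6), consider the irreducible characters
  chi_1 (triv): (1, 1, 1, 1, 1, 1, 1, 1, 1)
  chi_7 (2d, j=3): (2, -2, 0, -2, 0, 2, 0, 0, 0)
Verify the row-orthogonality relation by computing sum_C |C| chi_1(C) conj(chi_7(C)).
Sum = 0; so <chi_1, chi_7> = 0 (distinct irreducibles are orthogonal).

Proof sketch: Compute term by term over conjugacy classes (|C| * chi_1(C) * conj(chi_7(C))):
  1*(1)*conj(2) + 1*(1)*conj(-2) + 2*(1)*conj(0) + 2*(1)*conj(-2) + 2*(1)*conj(0) + 2*(1)*conj(2) + 2*(1)*conj(0) + 6*(1)*conj(0) + 6*(1)*conj(0)
  = (2) + (-2) + (0) + (-4) + (0) + (4) + (0) + (0) + (0)
  = 0.
Dividing by |G| = 24 gives 0/24 = 0, matching the row-orthogonality relation <chi_1, chi_7> = [chi_1 = chi_7].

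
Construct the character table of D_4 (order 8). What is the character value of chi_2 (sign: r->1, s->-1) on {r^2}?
Conjugacy classes: {e} of size 1, {r^2} of size 1, {r^1, r^3} of size 2, {s, sr^2, ...} of size 2, {sr, sr^3, ...} of size 2.
Character table:
  irrep \ class              {e} (size 1)  {r^2} (size 1)  {r^1, r^3} (size 2)  {s, sr^2, ...} (size 2)  {sr, sr^3, ...} (size 2)
  chi_1 (triv)               1             1               1                    1                        1                       
  chi_2 (sign: r->1, s->-1)  1             1               1                    -1                       -1                      
  chi_3 (r->-1, s->1)        1             1               -1                   1                        -1                      
  chi_4 (r->-1, s->-1)       1             1               -1                   -1                       1                       
  chi_5 (2d, j=1)            2             -2              0                    0                        0                       

Spot check: chi_2 (sign: r->1, s->-1) on {r^2} = 1.

Derivation: D_4 has order 2*4 = 8 with 5 conjugacy classes, hence 5 irreducibles. Sum of squared dims 1 + 1 + 1 + 1 + 4 = 8 = |G|. Linear characters come from the abelianisation; the 2-dimensional irreps have character r^k -> 2*cos(2*pi*j*k/4), reflections -> 0.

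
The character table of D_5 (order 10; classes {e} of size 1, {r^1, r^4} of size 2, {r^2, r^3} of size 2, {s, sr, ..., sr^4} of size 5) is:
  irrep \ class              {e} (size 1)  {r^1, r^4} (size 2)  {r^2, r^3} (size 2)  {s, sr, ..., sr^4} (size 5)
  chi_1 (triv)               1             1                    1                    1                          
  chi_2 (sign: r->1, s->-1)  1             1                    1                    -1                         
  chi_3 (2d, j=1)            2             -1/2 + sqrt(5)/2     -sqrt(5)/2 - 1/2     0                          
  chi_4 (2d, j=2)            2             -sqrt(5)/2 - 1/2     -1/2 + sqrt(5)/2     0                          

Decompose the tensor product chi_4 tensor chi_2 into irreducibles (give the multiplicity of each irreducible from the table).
chi_4 tensor chi_2 = chi_4 (all other irreducibles have multiplicity 0).

Why: The character of a tensor product is the pointwise product (chi_4 * chi_2)(C) = chi_4(C) * chi_2(C):
  {e}: (2)*(1), {r^1, r^4}: (-sqrt(5)/2 - 1/2)*(1), {r^2, r^3}: (-1/2 + sqrt(5)/2)*(1), {s, sr, ..., sr^4}: (0)*(-1)
so (chi_4 * chi_2) takes values
  {e} -> 2, {r^1, r^4} -> -sqrt(5)/2 - 1/2, {r^2, r^3} -> -1/2 + sqrt(5)/2, {s, sr, ..., sr^4} -> 0.
Now take the inner product of this character with each irreducible chi from the table, <chi_4*chi_2, chi> = (1/10) sum_C |C| (chi_4*chi_2)(C) conj(chi(C)):
  <chi_4*chi_2, chi_1> = (1/10)[1*(2)*conj(1) + 2*(-sqrt(5)/2 - 1/2)*conj(1) + 2*(-1/2 + sqrt(5)/2)*conj(1) + 5*(0)*conj(1)]
      = (1/10)[(2) + (-sqrt(5) - 1) + (-1 + sqrt(5)) + (0)] = 0/10 = 0
  <chi_4*chi_2, chi_2> = (1/10)[1*(2)*conj(1) + 2*(-sqrt(5)/2 - 1/2)*conj(1) + 2*(-1/2 + sqrt(5)/2)*conj(1) + 5*(0)*conj(-1)]
      = (1/10)[(2) + (-sqrt(5) - 1) + (-1 + sqrt(5)) + (0)] = 0/10 = 0
  <chi_4*chi_2, chi_3> = (1/10)[1*(2)*conj(2) + 2*(-sqrt(5)/2 - 1/2)*conj(-1/2 + sqrt(5)/2) + 2*(-1/2 + sqrt(5)/2)*conj(-sqrt(5)/2 - 1/2) + 5*(0)*conj(0)]
      = (1/10)[(4) + (-2) + (-2) + (0)] = 0/10 = 0
  <chi_4*chi_2, chi_4> = (1/10)[1*(2)*conj(2) + 2*(-sqrt(5)/2 - 1/2)*conj(-sqrt(5)/2 - 1/2) + 2*(-1/2 + sqrt(5)/2)*conj(-1/2 + sqrt(5)/2) + 5*(0)*conj(0)]
      = (1/10)[(4) + (sqrt(5) + 3) + (3 - sqrt(5)) + (0)] = 10/10 = 1
Hence the multiplicities are chi_4: 1. Dimension check: dim(chi_4)*dim(chi_2) = 2*1 = 2 and sum (mult * dim) = 1*2 = 2.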